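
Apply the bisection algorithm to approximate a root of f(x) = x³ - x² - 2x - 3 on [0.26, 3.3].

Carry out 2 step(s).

f(x) = x³ - x² - 2x - 3
Initial interval: [0.26, 3.3]

Iteration 1:
  c_1 = (0.260000 + 3.300000)/2 = 1.780000
  f(c_1) = f(1.780000) = -4.088648
  f(a) × f(c) ≥ 0, new interval: [1.780000, 3.300000]
Iteration 2:
  c_2 = (1.780000 + 3.300000)/2 = 2.540000
  f(c_2) = f(2.540000) = 1.855464
  f(a) × f(c) < 0, new interval: [1.780000, 2.540000]

After 2 iteration(s), the approximation is c_2 = 2.540000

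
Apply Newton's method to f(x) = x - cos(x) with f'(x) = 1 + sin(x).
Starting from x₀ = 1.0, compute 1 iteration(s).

f(x) = x - cos(x)
f'(x) = 1 + sin(x)
x₀ = 1.0

Newton-Raphson formula: x_{n+1} = x_n - f(x_n)/f'(x_n)

Iteration 1:
  f(1.000000) = 0.459698
  f'(1.000000) = 1.841471
  x_1 = 1.000000 - 0.459698/1.841471 = 0.750364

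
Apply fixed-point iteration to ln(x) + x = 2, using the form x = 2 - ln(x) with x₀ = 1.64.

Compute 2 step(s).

Equation: ln(x) + x = 2
Fixed-point form: x = 2 - ln(x)
x₀ = 1.64

x_1 = g(1.640000) = 1.505304
x_2 = g(1.505304) = 1.591005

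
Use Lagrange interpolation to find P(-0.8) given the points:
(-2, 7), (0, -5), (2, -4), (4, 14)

Lagrange interpolation formula:
P(x) = Σ yᵢ × Lᵢ(x)
where Lᵢ(x) = Π_{j≠i} (x - xⱼ)/(xᵢ - xⱼ)

L_0(-0.8) = (-0.8 - 0)/(-2 - 0) × (-0.8 - 2)/(-2 - 2) × (-0.8 - 4)/(-2 - 4) = 0.224000
L_1(-0.8) = (-0.8 - (-2))/(0 - (-2)) × (-0.8 - 2)/(0 - 2) × (-0.8 - 4)/(0 - 4) = 1.008000
L_2(-0.8) = (-0.8 - (-2))/(2 - (-2)) × (-0.8 - 0)/(2 - 0) × (-0.8 - 4)/(2 - 4) = -0.288000
L_3(-0.8) = (-0.8 - (-2))/(4 - (-2)) × (-0.8 - 0)/(4 - 0) × (-0.8 - 2)/(4 - 2) = 0.056000

P(-0.8) = 7×L_0(-0.8) + (-5)×L_1(-0.8) + (-4)×L_2(-0.8) + 14×L_3(-0.8)
P(-0.8) = -1.536000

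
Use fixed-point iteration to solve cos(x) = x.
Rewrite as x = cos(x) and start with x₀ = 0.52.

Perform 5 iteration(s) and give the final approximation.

Equation: cos(x) = x
Fixed-point form: x = cos(x)
x₀ = 0.52

x_1 = g(0.520000) = 0.867819
x_2 = g(0.867819) = 0.646492
x_3 = g(0.646492) = 0.798202
x_4 = g(0.798202) = 0.697995
x_5 = g(0.697995) = 0.766132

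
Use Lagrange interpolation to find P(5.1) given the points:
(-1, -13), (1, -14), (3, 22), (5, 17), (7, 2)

Lagrange interpolation formula:
P(x) = Σ yᵢ × Lᵢ(x)
where Lᵢ(x) = Π_{j≠i} (x - xⱼ)/(xᵢ - xⱼ)

L_0(5.1) = (5.1 - 1)/(-1 - 1) × (5.1 - 3)/(-1 - 3) × (5.1 - 5)/(-1 - 5) × (5.1 - 7)/(-1 - 7) = -0.004260
L_1(5.1) = (5.1 - (-1))/(1 - (-1)) × (5.1 - 3)/(1 - 3) × (5.1 - 5)/(1 - 5) × (5.1 - 7)/(1 - 7) = 0.025353
L_2(5.1) = (5.1 - (-1))/(3 - (-1)) × (5.1 - 1)/(3 - 1) × (5.1 - 5)/(3 - 5) × (5.1 - 7)/(3 - 7) = -0.074248
L_3(5.1) = (5.1 - (-1))/(5 - (-1)) × (5.1 - 1)/(5 - 1) × (5.1 - 3)/(5 - 3) × (5.1 - 7)/(5 - 7) = 1.039478
L_4(5.1) = (5.1 - (-1))/(7 - (-1)) × (5.1 - 1)/(7 - 1) × (5.1 - 3)/(7 - 3) × (5.1 - 5)/(7 - 5) = 0.013677

P(5.1) = (-13)×L_0(5.1) + (-14)×L_1(5.1) + 22×L_2(5.1) + 17×L_3(5.1) + 2×L_4(5.1)
P(5.1) = 15.765455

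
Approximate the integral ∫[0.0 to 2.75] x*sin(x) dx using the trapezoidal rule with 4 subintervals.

f(x) = x*sin(x)
a = 0.0, b = 2.75, n = 4
h = (b - a)/n = 0.687500

Trapezoidal rule: (h/2)[f(x₀) + 2f(x₁) + 2f(x₂) + ... + f(xₙ)]

x_0 = 0.0000, f(x_0) = 0.000000, coefficient = 1
x_1 = 0.6875, f(x_1) = 0.436292, coefficient = 2
x_2 = 1.3750, f(x_2) = 1.348728, coefficient = 2
x_3 = 2.0625, f(x_3) = 1.818155, coefficient = 2
x_4 = 2.7500, f(x_4) = 1.049568, coefficient = 1

I ≈ (0.687500/2) × 8.255919 = 2.837972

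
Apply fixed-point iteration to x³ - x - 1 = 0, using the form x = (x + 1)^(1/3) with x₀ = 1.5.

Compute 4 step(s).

Equation: x³ - x - 1 = 0
Fixed-point form: x = (x + 1)^(1/3)
x₀ = 1.5

x_1 = g(1.500000) = 1.357209
x_2 = g(1.357209) = 1.330861
x_3 = g(1.330861) = 1.325884
x_4 = g(1.325884) = 1.324939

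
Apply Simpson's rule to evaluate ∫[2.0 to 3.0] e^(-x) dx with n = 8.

f(x) = e^(-x)
a = 2.0, b = 3.0, n = 8
h = (b - a)/n = 0.125000

Simpson's rule: (h/3)[f(x₀) + 4f(x₁) + 2f(x₂) + ... + f(xₙ)]

x_0 = 2.0000, f(x_0) = 0.135335, coefficient = 1
x_1 = 2.1250, f(x_1) = 0.119433, coefficient = 4
x_2 = 2.2500, f(x_2) = 0.105399, coefficient = 2
x_3 = 2.3750, f(x_3) = 0.093014, coefficient = 4
x_4 = 2.5000, f(x_4) = 0.082085, coefficient = 2
x_5 = 2.6250, f(x_5) = 0.072440, coefficient = 4
x_6 = 2.7500, f(x_6) = 0.063928, coefficient = 2
x_7 = 2.8750, f(x_7) = 0.056416, coefficient = 4
x_8 = 3.0000, f(x_8) = 0.049787, coefficient = 1

I ≈ (0.125000/3) × 2.053160 = 0.085548
Exact value: 0.085548
Error: 0.000000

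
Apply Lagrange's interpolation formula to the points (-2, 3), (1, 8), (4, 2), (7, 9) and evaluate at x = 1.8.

Lagrange interpolation formula:
P(x) = Σ yᵢ × Lᵢ(x)
where Lᵢ(x) = Π_{j≠i} (x - xⱼ)/(xᵢ - xⱼ)

L_0(1.8) = (1.8 - 1)/(-2 - 1) × (1.8 - 4)/(-2 - 4) × (1.8 - 7)/(-2 - 7) = -0.056494
L_1(1.8) = (1.8 - (-2))/(1 - (-2)) × (1.8 - 4)/(1 - 4) × (1.8 - 7)/(1 - 7) = 0.805037
L_2(1.8) = (1.8 - (-2))/(4 - (-2)) × (1.8 - 1)/(4 - 1) × (1.8 - 7)/(4 - 7) = 0.292741
L_3(1.8) = (1.8 - (-2))/(7 - (-2)) × (1.8 - 1)/(7 - 1) × (1.8 - 4)/(7 - 4) = -0.041284

P(1.8) = 3×L_0(1.8) + 8×L_1(1.8) + 2×L_2(1.8) + 9×L_3(1.8)
P(1.8) = 6.484741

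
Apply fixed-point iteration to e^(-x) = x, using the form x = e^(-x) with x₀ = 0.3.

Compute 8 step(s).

Equation: e^(-x) = x
Fixed-point form: x = e^(-x)
x₀ = 0.3

x_1 = g(0.300000) = 0.740818
x_2 = g(0.740818) = 0.476724
x_3 = g(0.476724) = 0.620814
x_4 = g(0.620814) = 0.537507
x_5 = g(0.537507) = 0.584203
x_6 = g(0.584203) = 0.557550
x_7 = g(0.557550) = 0.572610
x_8 = g(0.572610) = 0.564051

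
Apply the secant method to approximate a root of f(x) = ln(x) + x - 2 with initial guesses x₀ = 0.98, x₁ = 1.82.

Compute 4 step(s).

f(x) = ln(x) + x - 2
x₀ = 0.98, x₁ = 1.82

Secant formula: x_{n+1} = x_n - f(x_n)(x_n - x_{n-1})/(f(x_n) - f(x_{n-1}))

Iteration 1:
  f(0.980000) = -1.040203
  f(1.820000) = 0.418837
  x_2 = 1.820000 - 0.418837×(1.820000 - 0.980000)/(0.418837 - (-1.040203))
       = 1.578867
Iteration 2:
  f(1.820000) = 0.418837
  f(1.578867) = 0.035574
  x_3 = 1.578867 - 0.035574×(1.578867 - 1.820000)/(0.035574 - 0.418837)
       = 1.556485
Iteration 3:
  f(1.578867) = 0.035574
  f(1.556485) = -0.001085
  x_4 = 1.556485 - (-0.001085)×(1.556485 - 1.578867)/(-0.001085 - 0.035574)
       = 1.557147
Iteration 4:
  f(1.556485) = -0.001085
  f(1.557147) = 0.000003
  x_5 = 1.557147 - 0.000003×(1.557147 - 1.556485)/(0.000003 - (-0.001085))
       = 1.557146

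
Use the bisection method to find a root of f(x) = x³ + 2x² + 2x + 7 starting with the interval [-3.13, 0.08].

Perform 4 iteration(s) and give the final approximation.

f(x) = x³ + 2x² + 2x + 7
Initial interval: [-3.13, 0.08]

Iteration 1:
  c_1 = (-3.130000 + 0.080000)/2 = -1.525000
  f(c_1) = f(-1.525000) = 5.054672
  f(a) × f(c) < 0, new interval: [-3.130000, -1.525000]
Iteration 2:
  c_2 = (-3.130000 + (-1.525000))/2 = -2.327500
  f(c_2) = f(-2.327500) = 0.570849
  f(a) × f(c) < 0, new interval: [-3.130000, -2.327500]
Iteration 3:
  c_3 = (-3.130000 + (-2.327500))/2 = -2.728750
  f(c_3) = f(-2.728750) = -3.883828
  f(a) × f(c) ≥ 0, new interval: [-2.728750, -2.327500]
Iteration 4:
  c_4 = (-2.728750 + (-2.327500))/2 = -2.528125
  f(c_4) = f(-2.528125) = -1.431717
  f(a) × f(c) ≥ 0, new interval: [-2.528125, -2.327500]

After 4 iteration(s), the approximation is c_4 = -2.528125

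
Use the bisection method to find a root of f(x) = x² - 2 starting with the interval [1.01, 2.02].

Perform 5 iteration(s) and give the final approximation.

f(x) = x² - 2
Initial interval: [1.01, 2.02]

Iteration 1:
  c_1 = (1.010000 + 2.020000)/2 = 1.515000
  f(c_1) = f(1.515000) = 0.295225
  f(a) × f(c) < 0, new interval: [1.010000, 1.515000]
Iteration 2:
  c_2 = (1.010000 + 1.515000)/2 = 1.262500
  f(c_2) = f(1.262500) = -0.406094
  f(a) × f(c) ≥ 0, new interval: [1.262500, 1.515000]
Iteration 3:
  c_3 = (1.262500 + 1.515000)/2 = 1.388750
  f(c_3) = f(1.388750) = -0.071373
  f(a) × f(c) ≥ 0, new interval: [1.388750, 1.515000]
Iteration 4:
  c_4 = (1.388750 + 1.515000)/2 = 1.451875
  f(c_4) = f(1.451875) = 0.107941
  f(a) × f(c) < 0, new interval: [1.388750, 1.451875]
Iteration 5:
  c_5 = (1.388750 + 1.451875)/2 = 1.420313
  f(c_5) = f(1.420313) = 0.017288
  f(a) × f(c) < 0, new interval: [1.388750, 1.420313]

After 5 iteration(s), the approximation is c_5 = 1.420313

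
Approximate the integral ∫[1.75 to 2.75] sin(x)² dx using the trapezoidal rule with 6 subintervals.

f(x) = sin(x)²
a = 1.75, b = 2.75, n = 6
h = (b - a)/n = 0.166667

Trapezoidal rule: (h/2)[f(x₀) + 2f(x₁) + 2f(x₂) + ... + f(xₙ)]

x_0 = 1.7500, f(x_0) = 0.968228, coefficient = 1
x_1 = 1.9167, f(x_1) = 0.885068, coefficient = 2
x_2 = 2.0833, f(x_2) = 0.759518, coefficient = 2
x_3 = 2.2500, f(x_3) = 0.605398, coefficient = 2
x_4 = 2.4167, f(x_4) = 0.439675, coefficient = 2
x_5 = 2.5833, f(x_5) = 0.280593, coefficient = 2
x_6 = 2.7500, f(x_6) = 0.145665, coefficient = 1

I ≈ (0.166667/2) × 7.054399 = 0.587867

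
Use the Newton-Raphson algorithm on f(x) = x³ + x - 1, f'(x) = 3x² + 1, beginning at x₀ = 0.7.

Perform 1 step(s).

f(x) = x³ + x - 1
f'(x) = 3x² + 1
x₀ = 0.7

Newton-Raphson formula: x_{n+1} = x_n - f(x_n)/f'(x_n)

Iteration 1:
  f(0.700000) = 0.043000
  f'(0.700000) = 2.470000
  x_1 = 0.700000 - 0.043000/2.470000 = 0.682591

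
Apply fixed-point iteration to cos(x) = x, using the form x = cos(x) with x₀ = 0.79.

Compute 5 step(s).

Equation: cos(x) = x
Fixed-point form: x = cos(x)
x₀ = 0.79

x_1 = g(0.790000) = 0.703845
x_2 = g(0.703845) = 0.762359
x_3 = g(0.762359) = 0.723209
x_4 = g(0.723209) = 0.749686
x_5 = g(0.749686) = 0.731903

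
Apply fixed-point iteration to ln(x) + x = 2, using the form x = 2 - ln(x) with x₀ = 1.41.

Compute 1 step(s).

Equation: ln(x) + x = 2
Fixed-point form: x = 2 - ln(x)
x₀ = 1.41

x_1 = g(1.410000) = 1.656410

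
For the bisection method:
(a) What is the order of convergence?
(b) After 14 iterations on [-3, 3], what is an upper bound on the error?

(a) Bisection has linear (order 1) convergence; the error is halved each step.

(b) Error bound = (b-a)/2^n = (3 - (-3))/2^{14}
    = 6/2^{14}

(a) 1 (linear); (b) error ≤ 3.66e-04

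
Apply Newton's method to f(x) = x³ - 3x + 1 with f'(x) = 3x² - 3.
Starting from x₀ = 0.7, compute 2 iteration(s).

f(x) = x³ - 3x + 1
f'(x) = 3x² - 3
x₀ = 0.7

Newton-Raphson formula: x_{n+1} = x_n - f(x_n)/f'(x_n)

Iteration 1:
  f(0.700000) = -0.757000
  f'(0.700000) = -1.530000
  x_1 = 0.700000 - (-0.757000)/(-1.530000) = 0.205229
Iteration 2:
  f(0.205229) = 0.392958
  f'(0.205229) = -2.873643
  x_2 = 0.205229 - 0.392958/(-2.873643) = 0.341974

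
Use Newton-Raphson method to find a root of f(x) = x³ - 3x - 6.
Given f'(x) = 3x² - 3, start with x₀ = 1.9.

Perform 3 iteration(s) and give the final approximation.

f(x) = x³ - 3x - 6
f'(x) = 3x² - 3
x₀ = 1.9

Newton-Raphson formula: x_{n+1} = x_n - f(x_n)/f'(x_n)

Iteration 1:
  f(1.900000) = -4.841000
  f'(1.900000) = 7.830000
  x_1 = 1.900000 - (-4.841000)/7.830000 = 2.518263
Iteration 2:
  f(2.518263) = 2.415151
  f'(2.518263) = 16.024947
  x_2 = 2.518263 - 2.415151/16.024947 = 2.367551
Iteration 3:
  f(2.367551) = 0.168177
  f'(2.367551) = 13.815895
  x_3 = 2.367551 - 0.168177/13.815895 = 2.355378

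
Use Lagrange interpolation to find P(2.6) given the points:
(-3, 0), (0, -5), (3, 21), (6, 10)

Lagrange interpolation formula:
P(x) = Σ yᵢ × Lᵢ(x)
where Lᵢ(x) = Π_{j≠i} (x - xⱼ)/(xᵢ - xⱼ)

L_0(2.6) = (2.6 - 0)/(-3 - 0) × (2.6 - 3)/(-3 - 3) × (2.6 - 6)/(-3 - 6) = -0.021827
L_1(2.6) = (2.6 - (-3))/(0 - (-3)) × (2.6 - 3)/(0 - 3) × (2.6 - 6)/(0 - 6) = 0.141037
L_2(2.6) = (2.6 - (-3))/(3 - (-3)) × (2.6 - 0)/(3 - 0) × (2.6 - 6)/(3 - 6) = 0.916741
L_3(2.6) = (2.6 - (-3))/(6 - (-3)) × (2.6 - 0)/(6 - 0) × (2.6 - 3)/(6 - 3) = -0.035951

P(2.6) = 0×L_0(2.6) + (-5)×L_1(2.6) + 21×L_2(2.6) + 10×L_3(2.6)
P(2.6) = 18.186864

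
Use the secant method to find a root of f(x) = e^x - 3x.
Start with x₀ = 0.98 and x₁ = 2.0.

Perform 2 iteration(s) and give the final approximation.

f(x) = e^x - 3x
x₀ = 0.98, x₁ = 2.0

Secant formula: x_{n+1} = x_n - f(x_n)(x_n - x_{n-1})/(f(x_n) - f(x_{n-1}))

Iteration 1:
  f(0.980000) = -0.275544
  f(2.000000) = 1.389056
  x_2 = 2.000000 - 1.389056×(2.000000 - 0.980000)/(1.389056 - (-0.275544))
       = 1.148842
Iteration 2:
  f(2.000000) = 1.389056
  f(1.148842) = -0.291988
  x_3 = 1.148842 - (-0.291988)×(1.148842 - 2.000000)/(-0.291988 - 1.389056)
       = 1.296684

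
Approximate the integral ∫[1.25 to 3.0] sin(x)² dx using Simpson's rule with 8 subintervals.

f(x) = sin(x)²
a = 1.25, b = 3.0, n = 8
h = (b - a)/n = 0.218750

Simpson's rule: (h/3)[f(x₀) + 4f(x₁) + 2f(x₂) + ... + f(xₙ)]

x_0 = 1.2500, f(x_0) = 0.900572, coefficient = 1
x_1 = 1.4688, f(x_1) = 0.989623, coefficient = 4
x_2 = 1.6875, f(x_2) = 0.986442, coefficient = 2
x_3 = 1.9062, f(x_3) = 0.891629, coefficient = 4
x_4 = 2.1250, f(x_4) = 0.723044, coefficient = 2
x_5 = 2.3438, f(x_5) = 0.512443, coefficient = 4
x_6 = 2.5625, f(x_6) = 0.299499, coefficient = 2
x_7 = 2.7812, f(x_7) = 0.124323, coefficient = 4
x_8 = 3.0000, f(x_8) = 0.019915, coefficient = 1

I ≈ (0.218750/3) × 15.010527 = 1.094518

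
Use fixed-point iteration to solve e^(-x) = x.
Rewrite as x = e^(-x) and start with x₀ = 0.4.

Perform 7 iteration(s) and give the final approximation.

Equation: e^(-x) = x
Fixed-point form: x = e^(-x)
x₀ = 0.4

x_1 = g(0.400000) = 0.670320
x_2 = g(0.670320) = 0.511545
x_3 = g(0.511545) = 0.599569
x_4 = g(0.599569) = 0.549048
x_5 = g(0.549048) = 0.577499
x_6 = g(0.577499) = 0.561300
x_7 = g(0.561300) = 0.570467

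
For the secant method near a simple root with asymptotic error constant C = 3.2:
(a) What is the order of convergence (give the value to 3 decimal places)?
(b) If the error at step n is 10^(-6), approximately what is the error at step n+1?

(a) Secant method has superlinear convergence with order φ = (1+√5)/2 ≈ 1.618.
    This means |e_{n+1}| ≈ C|e_n|^1.618.

(b) With |e_n| = 10^(-6) and C = 3.2:
    |e_{n+1}| ≈ 3.2 × (10^(-6))^1.618 = 3.2 × 10^(-9.71)

(a) ≈ 1.618 (golden ratio); (b) |e_{n+1}| ≈ 6.265e-10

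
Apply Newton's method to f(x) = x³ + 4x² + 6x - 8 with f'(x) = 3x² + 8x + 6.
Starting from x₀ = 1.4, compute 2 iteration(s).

f(x) = x³ + 4x² + 6x - 8
f'(x) = 3x² + 8x + 6
x₀ = 1.4

Newton-Raphson formula: x_{n+1} = x_n - f(x_n)/f'(x_n)

Iteration 1:
  f(1.400000) = 10.984000
  f'(1.400000) = 23.080000
  x_1 = 1.400000 - 10.984000/23.080000 = 0.924090
Iteration 2:
  f(0.924090) = 1.749431
  f'(0.924090) = 15.954549
  x_2 = 0.924090 - 1.749431/15.954549 = 0.814439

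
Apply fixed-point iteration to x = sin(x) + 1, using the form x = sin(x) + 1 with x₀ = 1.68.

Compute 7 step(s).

Equation: x = sin(x) + 1
Fixed-point form: x = sin(x) + 1
x₀ = 1.68

x_1 = g(1.680000) = 1.994043
x_2 = g(1.994043) = 1.911760
x_3 = g(1.911760) = 1.942433
x_4 = g(1.942433) = 1.931734
x_5 = g(1.931734) = 1.935566
x_6 = g(1.935566) = 1.934206
x_7 = g(1.934206) = 1.934690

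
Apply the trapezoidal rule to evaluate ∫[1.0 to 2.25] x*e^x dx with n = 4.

f(x) = x*e^x
a = 1.0, b = 2.25, n = 4
h = (b - a)/n = 0.312500

Trapezoidal rule: (h/2)[f(x₀) + 2f(x₁) + 2f(x₂) + ... + f(xₙ)]

x_0 = 1.0000, f(x_0) = 2.718282, coefficient = 1
x_1 = 1.3125, f(x_1) = 4.876529, coefficient = 2
x_2 = 1.6250, f(x_2) = 8.252431, coefficient = 2
x_3 = 1.9375, f(x_3) = 13.448916, coefficient = 2
x_4 = 2.2500, f(x_4) = 21.347406, coefficient = 1

I ≈ (0.312500/2) × 77.221439 = 12.065850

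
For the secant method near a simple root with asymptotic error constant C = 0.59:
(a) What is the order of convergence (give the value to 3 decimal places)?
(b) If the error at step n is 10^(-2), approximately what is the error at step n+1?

(a) Secant method has superlinear convergence with order φ = (1+√5)/2 ≈ 1.618.
    This means |e_{n+1}| ≈ C|e_n|^1.618.

(b) With |e_n| = 10^(-2) and C = 0.59:
    |e_{n+1}| ≈ 0.59 × (10^(-2))^1.618 = 0.59 × 10^(-3.24)

(a) ≈ 1.618 (golden ratio); (b) |e_{n+1}| ≈ 3.426e-04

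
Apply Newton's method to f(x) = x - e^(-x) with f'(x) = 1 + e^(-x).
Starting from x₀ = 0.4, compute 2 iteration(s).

f(x) = x - e^(-x)
f'(x) = 1 + e^(-x)
x₀ = 0.4

Newton-Raphson formula: x_{n+1} = x_n - f(x_n)/f'(x_n)

Iteration 1:
  f(0.400000) = -0.270320
  f'(0.400000) = 1.670320
  x_1 = 0.400000 - (-0.270320)/1.670320 = 0.561837
Iteration 2:
  f(0.561837) = -0.008323
  f'(0.561837) = 1.570161
  x_2 = 0.561837 - (-0.008323)/1.570161 = 0.567138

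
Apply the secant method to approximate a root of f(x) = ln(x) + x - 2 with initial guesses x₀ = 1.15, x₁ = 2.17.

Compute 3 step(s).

f(x) = ln(x) + x - 2
x₀ = 1.15, x₁ = 2.17

Secant formula: x_{n+1} = x_n - f(x_n)(x_n - x_{n-1})/(f(x_n) - f(x_{n-1}))

Iteration 1:
  f(1.150000) = -0.710238
  f(2.170000) = 0.944727
  x_2 = 2.170000 - 0.944727×(2.170000 - 1.150000)/(0.944727 - (-0.710238))
       = 1.587739
Iteration 2:
  f(2.170000) = 0.944727
  f(1.587739) = 0.050050
  x_3 = 1.587739 - 0.050050×(1.587739 - 2.170000)/(0.050050 - 0.944727)
       = 1.555166
Iteration 3:
  f(1.587739) = 0.050050
  f(1.555166) = -0.003251
  x_4 = 1.555166 - (-0.003251)×(1.555166 - 1.587739)/(-0.003251 - 0.050050)
       = 1.557153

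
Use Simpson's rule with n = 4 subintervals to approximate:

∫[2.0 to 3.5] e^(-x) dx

f(x) = e^(-x)
a = 2.0, b = 3.5, n = 4
h = (b - a)/n = 0.375000

Simpson's rule: (h/3)[f(x₀) + 4f(x₁) + 2f(x₂) + ... + f(xₙ)]

x_0 = 2.0000, f(x_0) = 0.135335, coefficient = 1
x_1 = 2.3750, f(x_1) = 0.093014, coefficient = 4
x_2 = 2.7500, f(x_2) = 0.063928, coefficient = 2
x_3 = 3.1250, f(x_3) = 0.043937, coefficient = 4
x_4 = 3.5000, f(x_4) = 0.030197, coefficient = 1

I ≈ (0.375000/3) × 0.841194 = 0.105149
Exact value: 0.105138
Error: 0.000011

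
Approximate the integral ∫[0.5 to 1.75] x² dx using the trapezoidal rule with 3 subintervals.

f(x) = x²
a = 0.5, b = 1.75, n = 3
h = (b - a)/n = 0.416667

Trapezoidal rule: (h/2)[f(x₀) + 2f(x₁) + 2f(x₂) + ... + f(xₙ)]

x_0 = 0.5000, f(x_0) = 0.250000, coefficient = 1
x_1 = 0.9167, f(x_1) = 0.840278, coefficient = 2
x_2 = 1.3333, f(x_2) = 1.777778, coefficient = 2
x_3 = 1.7500, f(x_3) = 3.062500, coefficient = 1

I ≈ (0.416667/2) × 8.548611 = 1.780961
Exact value: 1.744792
Error: 0.036169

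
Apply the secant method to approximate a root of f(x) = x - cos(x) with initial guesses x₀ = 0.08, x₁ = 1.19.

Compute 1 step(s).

f(x) = x - cos(x)
x₀ = 0.08, x₁ = 1.19

Secant formula: x_{n+1} = x_n - f(x_n)(x_n - x_{n-1})/(f(x_n) - f(x_{n-1}))

Iteration 1:
  f(0.080000) = -0.916802
  f(1.190000) = 0.818340
  x_2 = 1.190000 - 0.818340×(1.190000 - 0.080000)/(0.818340 - (-0.916802))
       = 0.666494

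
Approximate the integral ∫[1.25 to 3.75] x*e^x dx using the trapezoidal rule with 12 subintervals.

f(x) = x*e^x
a = 1.25, b = 3.75, n = 12
h = (b - a)/n = 0.208333

Trapezoidal rule: (h/2)[f(x₀) + 2f(x₁) + 2f(x₂) + ... + f(xₙ)]

x_0 = 1.2500, f(x_0) = 4.362929, coefficient = 1
x_1 = 1.4583, f(x_1) = 6.269067, coefficient = 2
x_2 = 1.6667, f(x_2) = 8.824150, coefficient = 2
x_3 = 1.8750, f(x_3) = 12.226536, coefficient = 2
x_4 = 2.0833, f(x_4) = 16.731656, coefficient = 2
x_5 = 2.2917, f(x_5) = 22.667814, coefficient = 2
x_6 = 2.5000, f(x_6) = 30.456235, coefficient = 2
x_7 = 2.7083, f(x_7) = 40.636504, coefficient = 2
x_8 = 2.9167, f(x_8) = 53.898793, coefficient = 2
x_9 = 3.1250, f(x_9) = 71.124672, coefficient = 2
x_10 = 3.3333, f(x_10) = 93.438750, coefficient = 2
x_11 = 3.5417, f(x_11) = 122.273959, coefficient = 2
x_12 = 3.7500, f(x_12) = 159.454058, coefficient = 1

I ≈ (0.208333/2) × 1120.913257 = 116.761798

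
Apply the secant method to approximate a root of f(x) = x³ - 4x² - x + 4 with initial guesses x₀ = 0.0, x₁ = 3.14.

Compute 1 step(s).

f(x) = x³ - 4x² - x + 4
x₀ = 0.0, x₁ = 3.14

Secant formula: x_{n+1} = x_n - f(x_n)(x_n - x_{n-1})/(f(x_n) - f(x_{n-1}))

Iteration 1:
  f(0.000000) = 4.000000
  f(3.140000) = -7.619256
  x_2 = 3.140000 - (-7.619256)×(3.140000 - 0.000000)/(-7.619256 - 4.000000)
       = 1.080964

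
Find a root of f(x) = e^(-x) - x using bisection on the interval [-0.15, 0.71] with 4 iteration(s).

f(x) = e^(-x) - x
Initial interval: [-0.15, 0.71]

Iteration 1:
  c_1 = (-0.150000 + 0.710000)/2 = 0.280000
  f(c_1) = f(0.280000) = 0.475784
  f(a) × f(c) ≥ 0, new interval: [0.280000, 0.710000]
Iteration 2:
  c_2 = (0.280000 + 0.710000)/2 = 0.495000
  f(c_2) = f(0.495000) = 0.114571
  f(a) × f(c) ≥ 0, new interval: [0.495000, 0.710000]
Iteration 3:
  c_3 = (0.495000 + 0.710000)/2 = 0.602500
  f(c_3) = f(0.602500) = -0.055059
  f(a) × f(c) < 0, new interval: [0.495000, 0.602500]
Iteration 4:
  c_4 = (0.495000 + 0.602500)/2 = 0.548750
  f(c_4) = f(0.548750) = 0.028921
  f(a) × f(c) ≥ 0, new interval: [0.548750, 0.602500]

After 4 iteration(s), the approximation is c_4 = 0.548750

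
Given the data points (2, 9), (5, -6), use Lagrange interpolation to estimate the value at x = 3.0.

Lagrange interpolation formula:
P(x) = Σ yᵢ × Lᵢ(x)
where Lᵢ(x) = Π_{j≠i} (x - xⱼ)/(xᵢ - xⱼ)

L_0(3.0) = (3.0 - 5)/(2 - 5) = 0.666667
L_1(3.0) = (3.0 - 2)/(5 - 2) = 0.333333

P(3.0) = 9×L_0(3.0) + (-6)×L_1(3.0)
P(3.0) = 4.000000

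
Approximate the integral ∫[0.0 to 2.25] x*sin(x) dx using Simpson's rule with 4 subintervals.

f(x) = x*sin(x)
a = 0.0, b = 2.25, n = 4
h = (b - a)/n = 0.562500

Simpson's rule: (h/3)[f(x₀) + 4f(x₁) + 2f(x₂) + ... + f(xₙ)]

x_0 = 0.0000, f(x_0) = 0.000000, coefficient = 1
x_1 = 0.5625, f(x_1) = 0.299983, coefficient = 4
x_2 = 1.1250, f(x_2) = 1.015051, coefficient = 2
x_3 = 1.6875, f(x_3) = 1.676021, coefficient = 4
x_4 = 2.2500, f(x_4) = 1.750665, coefficient = 1

I ≈ (0.562500/3) × 11.684783 = 2.190897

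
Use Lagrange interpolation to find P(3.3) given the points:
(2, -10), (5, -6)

Lagrange interpolation formula:
P(x) = Σ yᵢ × Lᵢ(x)
where Lᵢ(x) = Π_{j≠i} (x - xⱼ)/(xᵢ - xⱼ)

L_0(3.3) = (3.3 - 5)/(2 - 5) = 0.566667
L_1(3.3) = (3.3 - 2)/(5 - 2) = 0.433333

P(3.3) = (-10)×L_0(3.3) + (-6)×L_1(3.3)
P(3.3) = -8.266667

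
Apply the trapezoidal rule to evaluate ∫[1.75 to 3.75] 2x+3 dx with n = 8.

f(x) = 2x+3
a = 1.75, b = 3.75, n = 8
h = (b - a)/n = 0.250000

Trapezoidal rule: (h/2)[f(x₀) + 2f(x₁) + 2f(x₂) + ... + f(xₙ)]

x_0 = 1.7500, f(x_0) = 6.500000, coefficient = 1
x_1 = 2.0000, f(x_1) = 7.000000, coefficient = 2
x_2 = 2.2500, f(x_2) = 7.500000, coefficient = 2
x_3 = 2.5000, f(x_3) = 8.000000, coefficient = 2
x_4 = 2.7500, f(x_4) = 8.500000, coefficient = 2
x_5 = 3.0000, f(x_5) = 9.000000, coefficient = 2
x_6 = 3.2500, f(x_6) = 9.500000, coefficient = 2
x_7 = 3.5000, f(x_7) = 10.000000, coefficient = 2
x_8 = 3.7500, f(x_8) = 10.500000, coefficient = 1

I ≈ (0.250000/2) × 136.000000 = 17.000000
Exact value: 17.000000
Error: 0.000000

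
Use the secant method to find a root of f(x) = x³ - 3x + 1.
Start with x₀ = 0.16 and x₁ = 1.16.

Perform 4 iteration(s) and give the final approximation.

f(x) = x³ - 3x + 1
x₀ = 0.16, x₁ = 1.16

Secant formula: x_{n+1} = x_n - f(x_n)(x_n - x_{n-1})/(f(x_n) - f(x_{n-1}))

Iteration 1:
  f(0.160000) = 0.524096
  f(1.160000) = -0.919104
  x_2 = 1.160000 - (-0.919104)×(1.160000 - 0.160000)/(-0.919104 - 0.524096)
       = 0.523149
Iteration 2:
  f(1.160000) = -0.919104
  f(0.523149) = -0.426268
  x_3 = 0.523149 - (-0.426268)×(0.523149 - 1.160000)/(-0.426268 - (-0.919104))
       = -0.027683
Iteration 3:
  f(0.523149) = -0.426268
  f(-0.027683) = 1.083027
  x_4 = -0.027683 - 1.083027×(-0.027683 - 0.523149)/(1.083027 - (-0.426268))
       = 0.367578
Iteration 4:
  f(-0.027683) = 1.083027
  f(0.367578) = -0.053069
  x_5 = 0.367578 - (-0.053069)×(0.367578 - (-0.027683))/(-0.053069 - 1.083027)
       = 0.349115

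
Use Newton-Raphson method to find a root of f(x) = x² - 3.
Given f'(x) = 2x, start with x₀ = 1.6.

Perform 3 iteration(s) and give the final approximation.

f(x) = x² - 3
f'(x) = 2x
x₀ = 1.6

Newton-Raphson formula: x_{n+1} = x_n - f(x_n)/f'(x_n)

Iteration 1:
  f(1.600000) = -0.440000
  f'(1.600000) = 3.200000
  x_1 = 1.600000 - (-0.440000)/3.200000 = 1.737500
Iteration 2:
  f(1.737500) = 0.018906
  f'(1.737500) = 3.475000
  x_2 = 1.737500 - 0.018906/3.475000 = 1.732059
Iteration 3:
  f(1.732059) = 0.000030
  f'(1.732059) = 3.464119
  x_3 = 1.732059 - 0.000030/3.464119 = 1.732051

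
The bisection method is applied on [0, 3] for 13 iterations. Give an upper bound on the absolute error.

Bisection error bound: |error| ≤ (b-a)/2^n
|error| ≤ (3 - 0)/2^13 = 3/2^13
|error| ≤ 0.0003662109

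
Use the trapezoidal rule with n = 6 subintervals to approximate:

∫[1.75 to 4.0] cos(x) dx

f(x) = cos(x)
a = 1.75, b = 4.0, n = 6
h = (b - a)/n = 0.375000

Trapezoidal rule: (h/2)[f(x₀) + 2f(x₁) + 2f(x₂) + ... + f(xₙ)]

x_0 = 1.7500, f(x_0) = -0.178246, coefficient = 1
x_1 = 2.1250, f(x_1) = -0.526266, coefficient = 2
x_2 = 2.5000, f(x_2) = -0.801144, coefficient = 2
x_3 = 2.8750, f(x_3) = -0.964674, coefficient = 2
x_4 = 3.2500, f(x_4) = -0.994130, coefficient = 2
x_5 = 3.6250, f(x_5) = -0.885416, coefficient = 2
x_6 = 4.0000, f(x_6) = -0.653644, coefficient = 1

I ≈ (0.375000/2) × -9.175150 = -1.720341
Exact value: -1.740788
Error: 0.020448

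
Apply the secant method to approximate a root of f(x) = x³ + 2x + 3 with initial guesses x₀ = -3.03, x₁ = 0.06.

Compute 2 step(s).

f(x) = x³ + 2x + 3
x₀ = -3.03, x₁ = 0.06

Secant formula: x_{n+1} = x_n - f(x_n)(x_n - x_{n-1})/(f(x_n) - f(x_{n-1}))

Iteration 1:
  f(-3.030000) = -30.878127
  f(0.060000) = 3.120216
  x_2 = 0.060000 - 3.120216×(0.060000 - (-3.030000))/(3.120216 - (-30.878127))
       = -0.223586
Iteration 2:
  f(0.060000) = 3.120216
  f(-0.223586) = 2.541650
  x_3 = -0.223586 - 2.541650×(-0.223586 - 0.060000)/(2.541650 - 3.120216)
       = -1.469386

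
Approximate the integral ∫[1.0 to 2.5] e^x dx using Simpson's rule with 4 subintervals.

f(x) = e^x
a = 1.0, b = 2.5, n = 4
h = (b - a)/n = 0.375000

Simpson's rule: (h/3)[f(x₀) + 4f(x₁) + 2f(x₂) + ... + f(xₙ)]

x_0 = 1.0000, f(x_0) = 2.718282, coefficient = 1
x_1 = 1.3750, f(x_1) = 3.955077, coefficient = 4
x_2 = 1.7500, f(x_2) = 5.754603, coefficient = 2
x_3 = 2.1250, f(x_3) = 8.372897, coefficient = 4
x_4 = 2.5000, f(x_4) = 12.182494, coefficient = 1

I ≈ (0.375000/3) × 75.721878 = 9.465235
Exact value: 9.464212
Error: 0.001023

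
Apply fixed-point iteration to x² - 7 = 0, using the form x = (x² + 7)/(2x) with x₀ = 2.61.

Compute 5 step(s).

Equation: x² - 7 = 0
Fixed-point form: x = (x² + 7)/(2x)
x₀ = 2.61

x_1 = g(2.610000) = 2.645996
x_2 = g(2.645996) = 2.645751
x_3 = g(2.645751) = 2.645751
x_4 = g(2.645751) = 2.645751
x_5 = g(2.645751) = 2.645751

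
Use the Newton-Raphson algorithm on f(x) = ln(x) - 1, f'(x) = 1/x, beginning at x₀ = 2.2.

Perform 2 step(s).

f(x) = ln(x) - 1
f'(x) = 1/x
x₀ = 2.2

Newton-Raphson formula: x_{n+1} = x_n - f(x_n)/f'(x_n)

Iteration 1:
  f(2.200000) = -0.211543
  f'(2.200000) = 0.454545
  x_1 = 2.200000 - (-0.211543)/0.454545 = 2.665394
Iteration 2:
  f(2.665394) = -0.019648
  f'(2.665394) = 0.375179
  x_2 = 2.665394 - (-0.019648)/0.375179 = 2.717764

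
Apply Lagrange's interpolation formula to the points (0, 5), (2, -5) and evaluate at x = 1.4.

Lagrange interpolation formula:
P(x) = Σ yᵢ × Lᵢ(x)
where Lᵢ(x) = Π_{j≠i} (x - xⱼ)/(xᵢ - xⱼ)

L_0(1.4) = (1.4 - 2)/(0 - 2) = 0.300000
L_1(1.4) = (1.4 - 0)/(2 - 0) = 0.700000

P(1.4) = 5×L_0(1.4) + (-5)×L_1(1.4)
P(1.4) = -2.000000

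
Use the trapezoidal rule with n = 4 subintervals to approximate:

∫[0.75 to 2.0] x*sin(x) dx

f(x) = x*sin(x)
a = 0.75, b = 2.0, n = 4
h = (b - a)/n = 0.312500

Trapezoidal rule: (h/2)[f(x₀) + 2f(x₁) + 2f(x₂) + ... + f(xₙ)]

x_0 = 0.7500, f(x_0) = 0.511229, coefficient = 1
x_1 = 1.0625, f(x_1) = 0.928173, coefficient = 2
x_2 = 1.3750, f(x_2) = 1.348728, coefficient = 2
x_3 = 1.6875, f(x_3) = 1.676021, coefficient = 2
x_4 = 2.0000, f(x_4) = 1.818595, coefficient = 1

I ≈ (0.312500/2) × 10.235669 = 1.599323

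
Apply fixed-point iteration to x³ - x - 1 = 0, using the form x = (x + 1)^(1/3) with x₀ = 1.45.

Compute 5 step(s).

Equation: x³ - x - 1 = 0
Fixed-point form: x = (x + 1)^(1/3)
x₀ = 1.45

x_1 = g(1.450000) = 1.348100
x_2 = g(1.348100) = 1.329144
x_3 = g(1.329144) = 1.325558
x_4 = g(1.325558) = 1.324878
x_5 = g(1.324878) = 1.324748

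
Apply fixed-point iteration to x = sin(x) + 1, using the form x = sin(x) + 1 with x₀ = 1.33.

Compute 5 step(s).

Equation: x = sin(x) + 1
Fixed-point form: x = sin(x) + 1
x₀ = 1.33

x_1 = g(1.330000) = 1.971148
x_2 = g(1.971148) = 1.920924
x_3 = g(1.920924) = 1.939329
x_4 = g(1.939329) = 1.932857
x_5 = g(1.932857) = 1.935169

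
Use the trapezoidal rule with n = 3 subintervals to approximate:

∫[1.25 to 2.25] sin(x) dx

f(x) = sin(x)
a = 1.25, b = 2.25, n = 3
h = (b - a)/n = 0.333333

Trapezoidal rule: (h/2)[f(x₀) + 2f(x₁) + 2f(x₂) + ... + f(xₙ)]

x_0 = 1.2500, f(x_0) = 0.948985, coefficient = 1
x_1 = 1.5833, f(x_1) = 0.999921, coefficient = 2
x_2 = 1.9167, f(x_2) = 0.940781, coefficient = 2
x_3 = 2.2500, f(x_3) = 0.778073, coefficient = 1

I ≈ (0.333333/2) × 5.608462 = 0.934744
Exact value: 0.943496
Error: 0.008752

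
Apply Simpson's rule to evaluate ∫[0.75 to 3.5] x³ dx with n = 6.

f(x) = x³
a = 0.75, b = 3.5, n = 6
h = (b - a)/n = 0.458333

Simpson's rule: (h/3)[f(x₀) + 4f(x₁) + 2f(x₂) + ... + f(xₙ)]

x_0 = 0.7500, f(x_0) = 0.421875, coefficient = 1
x_1 = 1.2083, f(x_1) = 1.764251, coefficient = 4
x_2 = 1.6667, f(x_2) = 4.629630, coefficient = 2
x_3 = 2.1250, f(x_3) = 9.595703, coefficient = 4
x_4 = 2.5833, f(x_4) = 17.240162, coefficient = 2
x_5 = 3.0417, f(x_5) = 28.140697, coefficient = 4
x_6 = 3.5000, f(x_6) = 42.875000, coefficient = 1

I ≈ (0.458333/3) × 245.039062 = 37.436523
Exact value: 37.436523
Error: 0.000000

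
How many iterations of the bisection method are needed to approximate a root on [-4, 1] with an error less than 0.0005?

We need (b-a)/2^n ≤ 0.0005
(1 - (-4))/2^n ≤ 0.0005
5/2^n ≤ 0.0005
2^n ≥ 10000
n ≥ log₂(10000) = 13.29
n ≥ 14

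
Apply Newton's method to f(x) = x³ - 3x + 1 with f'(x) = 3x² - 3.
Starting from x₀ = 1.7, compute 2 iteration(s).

f(x) = x³ - 3x + 1
f'(x) = 3x² - 3
x₀ = 1.7

Newton-Raphson formula: x_{n+1} = x_n - f(x_n)/f'(x_n)

Iteration 1:
  f(1.700000) = 0.813000
  f'(1.700000) = 5.670000
  x_1 = 1.700000 - 0.813000/5.670000 = 1.556614
Iteration 2:
  f(1.556614) = 0.101906
  f'(1.556614) = 4.269139
  x_2 = 1.556614 - 0.101906/4.269139 = 1.532743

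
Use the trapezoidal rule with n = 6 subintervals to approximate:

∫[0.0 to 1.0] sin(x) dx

f(x) = sin(x)
a = 0.0, b = 1.0, n = 6
h = (b - a)/n = 0.166667

Trapezoidal rule: (h/2)[f(x₀) + 2f(x₁) + 2f(x₂) + ... + f(xₙ)]

x_0 = 0.0000, f(x_0) = 0.000000, coefficient = 1
x_1 = 0.1667, f(x_1) = 0.165896, coefficient = 2
x_2 = 0.3333, f(x_2) = 0.327195, coefficient = 2
x_3 = 0.5000, f(x_3) = 0.479426, coefficient = 2
x_4 = 0.6667, f(x_4) = 0.618370, coefficient = 2
x_5 = 0.8333, f(x_5) = 0.740177, coefficient = 2
x_6 = 1.0000, f(x_6) = 0.841471, coefficient = 1

I ≈ (0.166667/2) × 5.503597 = 0.458633
Exact value: 0.459698
Error: 0.001065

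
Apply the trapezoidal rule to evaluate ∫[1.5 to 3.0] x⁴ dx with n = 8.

f(x) = x⁴
a = 1.5, b = 3.0, n = 8
h = (b - a)/n = 0.187500

Trapezoidal rule: (h/2)[f(x₀) + 2f(x₁) + 2f(x₂) + ... + f(xₙ)]

x_0 = 1.5000, f(x_0) = 5.062500, coefficient = 1
x_1 = 1.6875, f(x_1) = 8.109146, coefficient = 2
x_2 = 1.8750, f(x_2) = 12.359619, coefficient = 2
x_3 = 2.0625, f(x_3) = 18.095718, coefficient = 2
x_4 = 2.2500, f(x_4) = 25.628906, coefficient = 2
x_5 = 2.4375, f(x_5) = 35.300308, coefficient = 2
x_6 = 2.6250, f(x_6) = 47.480713, coefficient = 2
x_7 = 2.8125, f(x_7) = 62.570572, coefficient = 2
x_8 = 3.0000, f(x_8) = 81.000000, coefficient = 1

I ≈ (0.187500/2) × 505.152466 = 47.358044
Exact value: 47.081250
Error: 0.276794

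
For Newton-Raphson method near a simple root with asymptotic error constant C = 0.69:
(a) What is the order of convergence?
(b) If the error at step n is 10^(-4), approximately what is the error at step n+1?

(a) Newton-Raphson has quadratic (order 2) convergence near simple roots.
    This means |e_{n+1}| ≈ C|e_n|².

(b) With |e_n| = 10^(-4) and C = 0.69:
    |e_{n+1}| ≈ 0.69 × (10^(-4))² = 0.69 × 10^(-8)

(a) 2 (quadratic); (b) |e_{n+1}| ≈ 6.900e-09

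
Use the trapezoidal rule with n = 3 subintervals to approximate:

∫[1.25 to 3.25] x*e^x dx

f(x) = x*e^x
a = 1.25, b = 3.25, n = 3
h = (b - a)/n = 0.666667

Trapezoidal rule: (h/2)[f(x₀) + 2f(x₁) + 2f(x₂) + ... + f(xₙ)]

x_0 = 1.2500, f(x_0) = 4.362929, coefficient = 1
x_1 = 1.9167, f(x_1) = 13.029998, coefficient = 2
x_2 = 2.5833, f(x_2) = 34.206439, coefficient = 2
x_3 = 3.2500, f(x_3) = 83.818605, coefficient = 1

I ≈ (0.666667/2) × 182.654406 = 60.884802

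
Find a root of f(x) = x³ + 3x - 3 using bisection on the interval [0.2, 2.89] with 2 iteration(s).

f(x) = x³ + 3x - 3
Initial interval: [0.2, 2.89]

Iteration 1:
  c_1 = (0.200000 + 2.890000)/2 = 1.545000
  f(c_1) = f(1.545000) = 5.322954
  f(a) × f(c) < 0, new interval: [0.200000, 1.545000]
Iteration 2:
  c_2 = (0.200000 + 1.545000)/2 = 0.872500
  f(c_2) = f(0.872500) = 0.281696
  f(a) × f(c) < 0, new interval: [0.200000, 0.872500]

After 2 iteration(s), the approximation is c_2 = 0.872500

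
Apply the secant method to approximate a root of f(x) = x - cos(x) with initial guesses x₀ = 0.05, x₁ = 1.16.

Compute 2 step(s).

f(x) = x - cos(x)
x₀ = 0.05, x₁ = 1.16

Secant formula: x_{n+1} = x_n - f(x_n)(x_n - x_{n-1})/(f(x_n) - f(x_{n-1}))

Iteration 1:
  f(0.050000) = -0.948750
  f(1.160000) = 0.760660
  x_2 = 1.160000 - 0.760660×(1.160000 - 0.050000)/(0.760660 - (-0.948750))
       = 0.666068
Iteration 2:
  f(1.160000) = 0.760660
  f(0.666068) = -0.120190
  x_3 = 0.666068 - (-0.120190)×(0.666068 - 1.160000)/(-0.120190 - 0.760660)
       = 0.733464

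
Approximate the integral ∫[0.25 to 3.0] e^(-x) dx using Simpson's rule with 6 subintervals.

f(x) = e^(-x)
a = 0.25, b = 3.0, n = 6
h = (b - a)/n = 0.458333

Simpson's rule: (h/3)[f(x₀) + 4f(x₁) + 2f(x₂) + ... + f(xₙ)]

x_0 = 0.2500, f(x_0) = 0.778801, coefficient = 1
x_1 = 0.7083, f(x_1) = 0.492464, coefficient = 4
x_2 = 1.1667, f(x_2) = 0.311403, coefficient = 2
x_3 = 1.6250, f(x_3) = 0.196912, coefficient = 4
x_4 = 2.0833, f(x_4) = 0.124514, coefficient = 2
x_5 = 2.5417, f(x_5) = 0.078735, coefficient = 4
x_6 = 3.0000, f(x_6) = 0.049787, coefficient = 1

I ≈ (0.458333/3) × 4.772867 = 0.729188
Exact value: 0.729014
Error: 0.000174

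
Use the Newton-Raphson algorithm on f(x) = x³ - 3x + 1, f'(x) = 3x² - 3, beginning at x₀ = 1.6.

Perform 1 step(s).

f(x) = x³ - 3x + 1
f'(x) = 3x² - 3
x₀ = 1.6

Newton-Raphson formula: x_{n+1} = x_n - f(x_n)/f'(x_n)

Iteration 1:
  f(1.600000) = 0.296000
  f'(1.600000) = 4.680000
  x_1 = 1.600000 - 0.296000/4.680000 = 1.536752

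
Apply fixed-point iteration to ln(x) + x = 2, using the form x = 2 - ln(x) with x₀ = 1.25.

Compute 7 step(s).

Equation: ln(x) + x = 2
Fixed-point form: x = 2 - ln(x)
x₀ = 1.25

x_1 = g(1.250000) = 1.776856
x_2 = g(1.776856) = 1.425154
x_3 = g(1.425154) = 1.645720
x_4 = g(1.645720) = 1.501822
x_5 = g(1.501822) = 1.593321
x_6 = g(1.593321) = 1.534180
x_7 = g(1.534180) = 1.572004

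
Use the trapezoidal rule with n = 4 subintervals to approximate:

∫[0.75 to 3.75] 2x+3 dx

f(x) = 2x+3
a = 0.75, b = 3.75, n = 4
h = (b - a)/n = 0.750000

Trapezoidal rule: (h/2)[f(x₀) + 2f(x₁) + 2f(x₂) + ... + f(xₙ)]

x_0 = 0.7500, f(x_0) = 4.500000, coefficient = 1
x_1 = 1.5000, f(x_1) = 6.000000, coefficient = 2
x_2 = 2.2500, f(x_2) = 7.500000, coefficient = 2
x_3 = 3.0000, f(x_3) = 9.000000, coefficient = 2
x_4 = 3.7500, f(x_4) = 10.500000, coefficient = 1

I ≈ (0.750000/2) × 60.000000 = 22.500000
Exact value: 22.500000
Error: 0.000000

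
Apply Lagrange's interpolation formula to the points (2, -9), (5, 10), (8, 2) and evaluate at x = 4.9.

Lagrange interpolation formula:
P(x) = Σ yᵢ × Lᵢ(x)
where Lᵢ(x) = Π_{j≠i} (x - xⱼ)/(xᵢ - xⱼ)

L_0(4.9) = (4.9 - 5)/(2 - 5) × (4.9 - 8)/(2 - 8) = 0.017222
L_1(4.9) = (4.9 - 2)/(5 - 2) × (4.9 - 8)/(5 - 8) = 0.998889
L_2(4.9) = (4.9 - 2)/(8 - 2) × (4.9 - 5)/(8 - 5) = -0.016111

P(4.9) = (-9)×L_0(4.9) + 10×L_1(4.9) + 2×L_2(4.9)
P(4.9) = 9.801667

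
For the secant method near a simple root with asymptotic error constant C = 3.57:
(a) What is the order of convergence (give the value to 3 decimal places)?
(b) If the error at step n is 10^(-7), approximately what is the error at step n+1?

(a) Secant method has superlinear convergence with order φ = (1+√5)/2 ≈ 1.618.
    This means |e_{n+1}| ≈ C|e_n|^1.618.

(b) With |e_n| = 10^(-7) and C = 3.57:
    |e_{n+1}| ≈ 3.57 × (10^(-7))^1.618 = 3.57 × 10^(-11.33)

(a) ≈ 1.618 (golden ratio); (b) |e_{n+1}| ≈ 1.684e-11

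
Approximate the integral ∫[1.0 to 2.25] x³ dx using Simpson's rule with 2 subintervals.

f(x) = x³
a = 1.0, b = 2.25, n = 2
h = (b - a)/n = 0.625000

Simpson's rule: (h/3)[f(x₀) + 4f(x₁) + 2f(x₂) + ... + f(xₙ)]

x_0 = 1.0000, f(x_0) = 1.000000, coefficient = 1
x_1 = 1.6250, f(x_1) = 4.291016, coefficient = 4
x_2 = 2.2500, f(x_2) = 11.390625, coefficient = 1

I ≈ (0.625000/3) × 29.554688 = 6.157227
Exact value: 6.157227
Error: 0.000000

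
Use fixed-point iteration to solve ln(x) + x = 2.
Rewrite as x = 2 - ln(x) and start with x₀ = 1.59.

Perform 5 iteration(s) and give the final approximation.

Equation: ln(x) + x = 2
Fixed-point form: x = 2 - ln(x)
x₀ = 1.59

x_1 = g(1.590000) = 1.536266
x_2 = g(1.536266) = 1.570645
x_3 = g(1.570645) = 1.548514
x_4 = g(1.548514) = 1.562705
x_5 = g(1.562705) = 1.553582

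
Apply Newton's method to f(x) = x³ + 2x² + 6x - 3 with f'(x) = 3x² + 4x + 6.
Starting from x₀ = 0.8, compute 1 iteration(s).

f(x) = x³ + 2x² + 6x - 3
f'(x) = 3x² + 4x + 6
x₀ = 0.8

Newton-Raphson formula: x_{n+1} = x_n - f(x_n)/f'(x_n)

Iteration 1:
  f(0.800000) = 3.592000
  f'(0.800000) = 11.120000
  x_1 = 0.800000 - 3.592000/11.120000 = 0.476978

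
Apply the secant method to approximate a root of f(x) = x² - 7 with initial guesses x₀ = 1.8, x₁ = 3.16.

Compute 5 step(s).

f(x) = x² - 7
x₀ = 1.8, x₁ = 3.16

Secant formula: x_{n+1} = x_n - f(x_n)(x_n - x_{n-1})/(f(x_n) - f(x_{n-1}))

Iteration 1:
  f(1.800000) = -3.760000
  f(3.160000) = 2.985600
  x_2 = 3.160000 - 2.985600×(3.160000 - 1.800000)/(2.985600 - (-3.760000))
       = 2.558065
Iteration 2:
  f(3.160000) = 2.985600
  f(2.558065) = -0.456306
  x_3 = 2.558065 - (-0.456306)×(2.558065 - 3.160000)/(-0.456306 - 2.985600)
       = 2.637865
Iteration 3:
  f(2.558065) = -0.456306
  f(2.637865) = -0.041667
  x_4 = 2.637865 - (-0.041667)×(2.637865 - 2.558065)/(-0.041667 - (-0.456306))
       = 2.645884
Iteration 4:
  f(2.637865) = -0.041667
  f(2.645884) = 0.000704
  x_5 = 2.645884 - 0.000704×(2.645884 - 2.637865)/(0.000704 - (-0.041667))
       = 2.645751
Iteration 5:
  f(2.645884) = 0.000704
  f(2.645751) = -0.000001
  x_6 = 2.645751 - (-0.000001)×(2.645751 - 2.645884)/(-0.000001 - 0.000704)
       = 2.645751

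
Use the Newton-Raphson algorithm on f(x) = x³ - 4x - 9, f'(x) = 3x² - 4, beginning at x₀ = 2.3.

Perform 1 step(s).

f(x) = x³ - 4x - 9
f'(x) = 3x² - 4
x₀ = 2.3

Newton-Raphson formula: x_{n+1} = x_n - f(x_n)/f'(x_n)

Iteration 1:
  f(2.300000) = -6.033000
  f'(2.300000) = 11.870000
  x_1 = 2.300000 - (-6.033000)/11.870000 = 2.808256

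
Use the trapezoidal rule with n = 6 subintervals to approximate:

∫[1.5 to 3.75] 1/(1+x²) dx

f(x) = 1/(1+x²)
a = 1.5, b = 3.75, n = 6
h = (b - a)/n = 0.375000

Trapezoidal rule: (h/2)[f(x₀) + 2f(x₁) + 2f(x₂) + ... + f(xₙ)]

x_0 = 1.5000, f(x_0) = 0.307692, coefficient = 1
x_1 = 1.8750, f(x_1) = 0.221453, coefficient = 2
x_2 = 2.2500, f(x_2) = 0.164948, coefficient = 2
x_3 = 2.6250, f(x_3) = 0.126733, coefficient = 2
x_4 = 3.0000, f(x_4) = 0.100000, coefficient = 2
x_5 = 3.3750, f(x_5) = 0.080706, coefficient = 2
x_6 = 3.7500, f(x_6) = 0.066390, coefficient = 1

I ≈ (0.375000/2) × 1.761764 = 0.330331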